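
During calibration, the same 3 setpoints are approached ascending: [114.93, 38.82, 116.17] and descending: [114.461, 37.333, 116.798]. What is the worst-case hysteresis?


|114.93 - 114.461| = 0.4690
|38.82 - 37.333| = 1.4870
|116.17 - 116.798| = 0.6280
hysteresis = max(diffs) = 1.4870

1.4870


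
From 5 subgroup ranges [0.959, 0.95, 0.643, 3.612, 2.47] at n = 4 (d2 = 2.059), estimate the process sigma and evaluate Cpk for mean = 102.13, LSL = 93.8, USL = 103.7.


R_bar = (0.959 + 0.95 + 0.643 + 3.612 + 2.47) / 5 = 1.7268
sigma = R_bar / d2 = 1.7268 / 2.059 = 0.83865954
Cp = (USL - LSL)/(6*sigma) = (103.7 - 93.8)/(6*0.83865954) = 1.9674
Cpu = (103.7 - 102.13)/(3*0.83865954) = 0.6240
Cpl = (102.13 - 93.8)/(3*0.83865954) = 3.3108
Cpk = min(Cpu, Cpl) = 0.6240

0.6240


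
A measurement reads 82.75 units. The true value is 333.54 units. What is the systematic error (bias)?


Systematic error = measured - true
= 82.75 - 333.54
= -250.7900

-250.7900


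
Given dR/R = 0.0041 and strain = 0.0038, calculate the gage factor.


GF = (dR/R) / epsilon
= 0.0041 / 0.0038
= 1.0789

1.0789


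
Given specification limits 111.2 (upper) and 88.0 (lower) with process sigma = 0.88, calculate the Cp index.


Cp = (USL - LSL) / (6 * sigma)
= (111.2 - 88.0) / (6 * 0.88)
= 23.2000 / 5.2800
= 4.3939

4.3939


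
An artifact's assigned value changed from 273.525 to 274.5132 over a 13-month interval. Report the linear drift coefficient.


rate = (v2 - v1) / months
= (274.5132 - 273.525) / 13
= 0.9882 / 13
= 0.0760

0.0760


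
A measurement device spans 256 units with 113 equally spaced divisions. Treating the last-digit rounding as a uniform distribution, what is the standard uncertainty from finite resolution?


resolution = range / divisions
resolution = 256 / 113 = 2.2654867
u_res = resolution / (2*sqrt(3))
u_res = 2.2654867 / 3.4641016
u_res = 0.6540

0.6540


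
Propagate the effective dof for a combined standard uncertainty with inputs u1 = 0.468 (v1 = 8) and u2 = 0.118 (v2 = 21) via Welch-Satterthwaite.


uc = sqrt(u1^2 + u2^2) = sqrt(0.468^2 + 0.118^2) = 0.48264687
v_eff = uc^4 / (u1^4/v1 + u2^4/v2)
= 0.48264687^4 / (0.468^4/8 + 0.118^4/21)
= 0.054264771 / 0.0060056713
v_eff = 9.0356

9.0356


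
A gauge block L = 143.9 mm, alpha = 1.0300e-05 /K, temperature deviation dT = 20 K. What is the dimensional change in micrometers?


dL = L * alpha * dT
= 143.9 * 1.0300e-05 * 20
= 0.0296434 mm
dL_um = 0.0296434 * 1000 = 29.6434 um

29.6434


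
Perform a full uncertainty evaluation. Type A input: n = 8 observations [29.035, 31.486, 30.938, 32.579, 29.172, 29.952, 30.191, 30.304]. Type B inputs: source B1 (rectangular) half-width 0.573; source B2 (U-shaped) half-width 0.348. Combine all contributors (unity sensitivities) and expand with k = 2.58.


mean = (29.035 + 31.486 + 30.938 + 32.579 + 29.172 + 29.952 + 30.191 + 30.304) / 8 = 30.457125
s = sqrt(sum((x - mean)^2)/(n-1)) = 1.1841564
u_A = s / sqrt(n) = 1.1841564 / sqrt(8) = 0.41866251
u_B1 = 0.573 / sqrt(3) = 0.3308217
u_B2 = 0.348 / sqrt(2) = 0.24607316
uc = sqrt(0.41866251^2 + 0.3308217^2 + 0.24607316^2) = 0.5875996
U = k * uc = 2.58 * 0.5875996
U = 1.5160

1.5160


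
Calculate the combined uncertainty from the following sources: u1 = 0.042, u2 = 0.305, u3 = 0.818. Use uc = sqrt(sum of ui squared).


uc = sqrt(0.042^2 + 0.305^2 + 0.818^2)
uc = sqrt(0.763913)
uc = 0.8740

0.8740


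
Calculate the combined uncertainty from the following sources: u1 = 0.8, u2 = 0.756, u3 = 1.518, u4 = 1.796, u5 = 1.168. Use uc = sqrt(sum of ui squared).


uc = sqrt(0.8^2 + 0.756^2 + 1.518^2 + 1.796^2 + 1.168^2)
uc = sqrt(8.1057)
uc = 2.8471

2.8471


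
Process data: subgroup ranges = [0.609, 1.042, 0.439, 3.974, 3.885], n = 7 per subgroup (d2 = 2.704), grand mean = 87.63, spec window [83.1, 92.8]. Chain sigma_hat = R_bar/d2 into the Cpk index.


R_bar = (0.609 + 1.042 + 0.439 + 3.974 + 3.885) / 5 = 1.9898
sigma = R_bar / d2 = 1.9898 / 2.704 = 0.73587278
Cp = (USL - LSL)/(6*sigma) = (92.8 - 83.1)/(6*0.73587278) = 2.1969
Cpu = (92.8 - 87.63)/(3*0.73587278) = 2.3419
Cpl = (87.63 - 83.1)/(3*0.73587278) = 2.0520
Cpk = min(Cpu, Cpl) = 2.0520

2.0520


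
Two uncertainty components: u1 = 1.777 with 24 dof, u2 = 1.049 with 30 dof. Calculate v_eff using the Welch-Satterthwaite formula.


uc = sqrt(u1^2 + u2^2) = sqrt(1.777^2 + 1.049^2) = 2.0635237
v_eff = uc^4 / (u1^4/v1 + u2^4/v2)
= 2.0635237^4 / (1.777^4/24 + 1.049^4/30)
= 18.131672 / 0.4558316
v_eff = 39.7771

39.7771


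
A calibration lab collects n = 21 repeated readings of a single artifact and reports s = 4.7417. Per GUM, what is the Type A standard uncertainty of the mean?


u_A = s / sqrt(n)
u_A = 4.7417 / sqrt(21)
u_A = 4.7417 / 4.5825757
u_A = 1.0347

1.0347


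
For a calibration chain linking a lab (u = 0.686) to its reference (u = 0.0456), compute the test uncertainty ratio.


TUR = u_lab / u_ref
= 0.686 / 0.0456
= 15.0439

15.0439


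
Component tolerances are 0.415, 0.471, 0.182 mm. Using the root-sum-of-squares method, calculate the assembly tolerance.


RSS = sqrt(0.415^2 + 0.471^2 + 0.182^2)
= sqrt(0.42719)
= 0.6536

0.6536


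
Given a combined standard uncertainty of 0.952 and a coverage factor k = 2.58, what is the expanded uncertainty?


U = k * uc
U = 2.58 * 0.952
U = 2.4562

2.4562


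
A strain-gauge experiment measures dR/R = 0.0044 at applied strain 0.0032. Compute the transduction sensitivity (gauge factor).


GF = (dR/R) / epsilon
= 0.0044 / 0.0032
= 1.3750

1.3750


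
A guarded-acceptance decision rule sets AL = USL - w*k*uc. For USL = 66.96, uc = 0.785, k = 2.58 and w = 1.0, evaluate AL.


U = k * uc = 2.58 * 0.785 = 2.0253
guard band g = w * U = 1.0 * 2.0253 = 2.0253
AL = USL - g = 66.96 - 2.0253
AL = 64.9347

64.9347


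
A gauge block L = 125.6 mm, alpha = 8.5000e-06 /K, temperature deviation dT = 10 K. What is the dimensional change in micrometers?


dL = L * alpha * dT
= 125.6 * 8.5000e-06 * 10
= 0.0106760 mm
dL_um = 0.0106760 * 1000 = 10.6760 um

10.6760


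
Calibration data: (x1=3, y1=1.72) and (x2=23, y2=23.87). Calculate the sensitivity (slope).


slope = (y2 - y1) / (x2 - x1)
= (23.87 - 1.72) / (23 - 3)
= 22.1500 / 20
= 1.1075

1.1075


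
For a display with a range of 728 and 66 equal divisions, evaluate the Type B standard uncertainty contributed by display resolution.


resolution = range / divisions
resolution = 728 / 66 = 11.030303
u_res = resolution / (2*sqrt(3))
u_res = 11.030303 / 3.4641016
u_res = 3.1842

3.1842


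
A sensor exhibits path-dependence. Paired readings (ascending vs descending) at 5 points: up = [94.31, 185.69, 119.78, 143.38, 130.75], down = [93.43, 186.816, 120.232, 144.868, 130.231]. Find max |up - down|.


|94.31 - 93.43| = 0.8800
|185.69 - 186.816| = 1.1260
|119.78 - 120.232| = 0.4520
|143.38 - 144.868| = 1.4880
|130.75 - 130.231| = 0.5190
hysteresis = max(diffs) = 1.4880

1.4880


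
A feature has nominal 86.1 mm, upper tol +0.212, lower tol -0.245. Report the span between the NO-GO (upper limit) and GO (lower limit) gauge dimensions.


GO = nominal - lower_tol (smallest hole = maximum material condition)
GO = 86.1 - 0.245 = 85.855
NO-GO = nominal + upper_tol (largest hole = least material condition)
NO-GO = 86.1 + 0.212 = 86.312
spread = NO-GO - GO = 86.312 - 85.855 = 0.4570

0.4570


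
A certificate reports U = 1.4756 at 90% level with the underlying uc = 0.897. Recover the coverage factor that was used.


k = U / uc
k = 1.4756 / 0.897
k = 1.645

1.645


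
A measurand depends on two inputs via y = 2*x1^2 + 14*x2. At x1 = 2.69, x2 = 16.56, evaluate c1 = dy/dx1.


y = 2*x1^2 + 14*x2
dy/dx1 = 2*2*x1
Evaluate at x1 = 2.69: c1 = 4 * 2.69
c1 = 10.7600

10.7600


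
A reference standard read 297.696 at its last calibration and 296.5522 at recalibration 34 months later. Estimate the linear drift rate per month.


rate = (v2 - v1) / months
= (296.5522 - 297.696) / 34
= -1.1438 / 34
= -0.0336

-0.0336


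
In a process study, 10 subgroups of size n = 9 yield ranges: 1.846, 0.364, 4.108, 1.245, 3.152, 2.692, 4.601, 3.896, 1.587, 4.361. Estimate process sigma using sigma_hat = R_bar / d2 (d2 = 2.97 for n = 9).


R_bar = (1.846 + 0.364 + 4.108 + 1.245 + 3.152 + 2.692 + 4.601 + 3.896 + 1.587 + 4.361) / 10
R_bar = 27.852 / 10 = 2.7852
sigma_hat = R_bar / d2 = 2.7852 / 2.97 = 0.9378

0.9378


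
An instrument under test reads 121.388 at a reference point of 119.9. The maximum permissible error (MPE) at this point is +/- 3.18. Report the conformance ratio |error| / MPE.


e = indication - reference = 121.388 - 119.9 = 1.4880
|e| = 1.4880
ratio = |e| / MPE = 1.4880 / 3.18
ratio = 0.4679

0.4679


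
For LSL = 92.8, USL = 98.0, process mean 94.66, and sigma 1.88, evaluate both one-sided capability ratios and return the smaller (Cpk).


Cpu = (USL - mean) / (3*sigma) = (98.0 - 94.66) / (3*1.88) = 0.5922
Cpl = (mean - LSL) / (3*sigma) = (94.66 - 92.8) / (3*1.88) = 0.3298
Cpk = min(Cpu, Cpl) = 0.3298

0.3298


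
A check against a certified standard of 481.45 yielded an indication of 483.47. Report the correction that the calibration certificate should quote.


Correction = standard - reading
= 481.45 - 483.47
= -2.0200

-2.0200


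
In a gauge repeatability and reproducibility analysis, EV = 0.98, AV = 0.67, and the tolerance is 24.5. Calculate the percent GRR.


GRR = sqrt(EV^2 + AV^2) = sqrt(0.98^2 + 0.67^2) = 1.1871394
%GRR = GRR / tol * 100 = 1.1871394 / 24.5 * 100
%GRR = 4.8455

4.8455


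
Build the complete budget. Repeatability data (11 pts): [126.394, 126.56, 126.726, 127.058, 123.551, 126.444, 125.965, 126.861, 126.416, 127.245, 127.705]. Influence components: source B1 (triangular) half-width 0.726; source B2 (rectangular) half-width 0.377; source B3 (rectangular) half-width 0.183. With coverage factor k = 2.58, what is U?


mean = (126.394 + 126.56 + 126.726 + 127.058 + 123.551 + 126.444 + 125.965 + 126.861 + 126.416 + 127.245 + 127.705) / 11 = 126.4477273
s = sqrt(sum((x - mean)^2)/(n-1)) = 1.071336
u_A = s / sqrt(n) = 1.071336 / sqrt(11) = 0.32301996
u_B1 = 0.726 / sqrt(6) = 0.29638826
u_B2 = 0.377 / sqrt(3) = 0.21766105
u_B3 = 0.183 / sqrt(3) = 0.1056551
uc = sqrt(0.32301996^2 + 0.29638826^2 + 0.21766105^2 + 0.1056551^2) = 0.5007267
U = k * uc = 2.58 * 0.5007267
U = 1.2919

1.2919


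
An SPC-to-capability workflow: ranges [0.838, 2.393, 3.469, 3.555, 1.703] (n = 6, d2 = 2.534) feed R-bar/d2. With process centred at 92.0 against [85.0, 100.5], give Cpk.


R_bar = (0.838 + 2.393 + 3.469 + 3.555 + 1.703) / 5 = 2.3916
sigma = R_bar / d2 = 2.3916 / 2.534 = 0.94380426
Cp = (USL - LSL)/(6*sigma) = (100.5 - 85.0)/(6*0.94380426) = 2.7371
Cpu = (100.5 - 92.0)/(3*0.94380426) = 3.0020
Cpl = (92.0 - 85.0)/(3*0.94380426) = 2.4723
Cpk = min(Cpu, Cpl) = 2.4723

2.4723


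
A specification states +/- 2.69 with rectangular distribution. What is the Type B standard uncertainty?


u_B = half_width / sqrt(3)
u_B = 2.69 / 1.7320508
u_B = 1.5531

1.5531


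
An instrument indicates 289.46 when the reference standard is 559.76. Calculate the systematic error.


Systematic error = measured - true
= 289.46 - 559.76
= -270.3000

-270.3000


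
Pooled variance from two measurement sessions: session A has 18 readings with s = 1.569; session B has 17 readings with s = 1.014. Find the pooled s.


s_p = sqrt(((n1-1)*s1^2 + (n2-1)*s2^2) / (n1+n2-2))
numerator = (18-1)*1.569^2 + (17-1)*1.014^2 = 41.849937 + 16.451136 = 58.301073
denominator = 18 + 17 - 2 = 33
s_p^2 = 58.301073 / 33 = 1.7666992
s_p = sqrt(1.7666992) = 1.3292

1.3292


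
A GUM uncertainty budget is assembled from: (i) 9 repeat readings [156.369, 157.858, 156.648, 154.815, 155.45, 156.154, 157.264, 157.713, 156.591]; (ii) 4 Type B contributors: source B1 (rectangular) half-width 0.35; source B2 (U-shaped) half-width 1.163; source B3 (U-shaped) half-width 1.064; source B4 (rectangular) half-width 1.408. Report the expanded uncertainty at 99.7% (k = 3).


mean = (156.369 + 157.858 + 156.648 + 154.815 + 155.45 + 156.154 + 157.264 + 157.713 + 156.591) / 9 = 156.5402222
s = sqrt(sum((x - mean)^2)/(n-1)) = 0.99959089
u_A = s / sqrt(n) = 0.99959089 / sqrt(9) = 0.33319696
u_B1 = 0.35 / sqrt(3) = 0.20207259
u_B2 = 1.163 / sqrt(2) = 0.82236519
u_B3 = 1.064 / sqrt(2) = 0.75236162
u_B4 = 1.408 / sqrt(3) = 0.81290918
uc = sqrt(0.33319696^2 + 0.20207259^2 + 0.82236519^2 + 0.75236162^2 + 0.81290918^2) = 1.4335297
U = k * uc = 3 * 1.4335297
U = 4.3006

4.3006


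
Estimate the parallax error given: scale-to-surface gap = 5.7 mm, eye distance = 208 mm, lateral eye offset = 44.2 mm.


error = h * offset / d
= 5.7 * 44.2 / 208
= 1.2113

1.2113


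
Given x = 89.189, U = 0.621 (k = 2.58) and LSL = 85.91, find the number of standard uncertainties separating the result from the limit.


u = U / k = 0.621 / 2.58 = 0.24069767
margin = |LSL - x| = |85.91 - 89.189| = 3.279
z = margin / u = 3.279 / 0.24069767
z = 13.6229

13.6229


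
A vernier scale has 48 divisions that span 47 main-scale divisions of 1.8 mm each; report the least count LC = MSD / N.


LC = MSD / n_div
= 1.8 / 48
= 0.0375

0.0375


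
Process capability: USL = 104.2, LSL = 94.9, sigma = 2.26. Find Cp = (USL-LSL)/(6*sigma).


Cp = (USL - LSL) / (6 * sigma)
= (104.2 - 94.9) / (6 * 2.26)
= 9.3000 / 13.5600
= 0.6858

0.6858


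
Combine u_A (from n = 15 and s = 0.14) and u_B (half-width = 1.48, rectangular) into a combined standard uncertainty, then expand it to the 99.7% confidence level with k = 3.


u_A = s / sqrt(n) = 0.14 / sqrt(15) = 0.036147845
u_B = half_width / sqrt(3) = 1.48 / sqrt(3) = 0.8544784
uc = sqrt(u_A^2 + u_B^2) = sqrt(0.036147845^2 + 0.8544784^2) = 0.85524266
U = k * uc = 3 * 0.85524266
U = 2.5657

2.5657


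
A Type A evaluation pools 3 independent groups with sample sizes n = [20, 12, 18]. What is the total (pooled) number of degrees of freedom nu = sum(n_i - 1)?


nu = sum_i (n_i - 1)
nu = ((20 - 1) + (12 - 1) + (18 - 1))
nu = 19 + 11 + 17
nu = 47

47


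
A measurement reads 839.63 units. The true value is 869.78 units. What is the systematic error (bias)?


Systematic error = measured - true
= 839.63 - 869.78
= -30.1500

-30.1500


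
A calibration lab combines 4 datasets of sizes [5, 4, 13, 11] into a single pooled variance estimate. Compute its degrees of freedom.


nu = sum_i (n_i - 1)
nu = ((5 - 1) + (4 - 1) + (13 - 1) + (11 - 1))
nu = 4 + 3 + 12 + 10
nu = 29

29


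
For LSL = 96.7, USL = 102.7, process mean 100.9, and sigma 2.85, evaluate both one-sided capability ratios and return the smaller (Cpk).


Cpu = (USL - mean) / (3*sigma) = (102.7 - 100.9) / (3*2.85) = 0.2105
Cpl = (mean - LSL) / (3*sigma) = (100.9 - 96.7) / (3*2.85) = 0.4912
Cpk = min(Cpu, Cpl) = 0.2105

0.2105


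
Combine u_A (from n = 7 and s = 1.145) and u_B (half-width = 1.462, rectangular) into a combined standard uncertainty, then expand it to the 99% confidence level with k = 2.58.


u_A = s / sqrt(n) = 1.145 / sqrt(7) = 0.43276932
u_B = half_width / sqrt(3) = 1.462 / sqrt(3) = 0.84408609
uc = sqrt(u_A^2 + u_B^2) = sqrt(0.43276932^2 + 0.84408609^2) = 0.94856239
U = k * uc = 2.58 * 0.94856239
U = 2.4473

2.4473


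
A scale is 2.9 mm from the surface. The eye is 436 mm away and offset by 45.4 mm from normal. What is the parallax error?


error = h * offset / d
= 2.9 * 45.4 / 436
= 0.3020

0.3020


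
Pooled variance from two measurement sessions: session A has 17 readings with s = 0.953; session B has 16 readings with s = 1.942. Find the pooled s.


s_p = sqrt(((n1-1)*s1^2 + (n2-1)*s2^2) / (n1+n2-2))
numerator = (17-1)*0.953^2 + (16-1)*1.942^2 = 14.531344 + 56.57046 = 71.101804
denominator = 17 + 16 - 2 = 31
s_p^2 = 71.101804 / 31 = 2.2936066
s_p = sqrt(2.2936066) = 1.5145

1.5145


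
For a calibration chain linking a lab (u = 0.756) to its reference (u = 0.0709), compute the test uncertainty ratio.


TUR = u_lab / u_ref
= 0.756 / 0.0709
= 10.6629

10.6629


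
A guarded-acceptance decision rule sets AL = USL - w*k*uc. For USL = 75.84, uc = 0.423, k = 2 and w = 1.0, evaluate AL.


U = k * uc = 2 * 0.423 = 0.846
guard band g = w * U = 1.0 * 0.846 = 0.846
AL = USL - g = 75.84 - 0.846
AL = 74.9940

74.9940


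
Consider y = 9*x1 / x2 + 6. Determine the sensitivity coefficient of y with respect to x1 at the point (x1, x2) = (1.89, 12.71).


y = 9*x1 / x2 + 6
dy/dx1 = 9/x2
Evaluate at x2 = 12.71: c1 = 9 / 12.71
c1 = 0.7081

0.7081


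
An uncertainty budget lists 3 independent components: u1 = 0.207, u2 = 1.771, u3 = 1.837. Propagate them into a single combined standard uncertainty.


uc = sqrt(0.207^2 + 1.771^2 + 1.837^2)
uc = sqrt(6.553859)
uc = 2.5601

2.5601


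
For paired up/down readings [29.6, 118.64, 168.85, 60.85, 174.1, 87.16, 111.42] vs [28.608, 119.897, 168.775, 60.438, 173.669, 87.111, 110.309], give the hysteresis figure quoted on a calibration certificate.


|29.6 - 28.608| = 0.9920
|118.64 - 119.897| = 1.2570
|168.85 - 168.775| = 0.0750
|60.85 - 60.438| = 0.4120
|174.1 - 173.669| = 0.4310
|87.16 - 87.111| = 0.0490
|111.42 - 110.309| = 1.1110
hysteresis = max(diffs) = 1.2570

1.2570


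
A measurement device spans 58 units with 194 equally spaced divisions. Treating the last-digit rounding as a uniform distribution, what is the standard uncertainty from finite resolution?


resolution = range / divisions
resolution = 58 / 194 = 0.29896907
u_res = resolution / (2*sqrt(3))
u_res = 0.29896907 / 3.4641016
u_res = 0.0863

0.0863


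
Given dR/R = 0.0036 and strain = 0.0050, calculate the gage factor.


GF = (dR/R) / epsilon
= 0.0036 / 0.0050
= 0.7200

0.7200


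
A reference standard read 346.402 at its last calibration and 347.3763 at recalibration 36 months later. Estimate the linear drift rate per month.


rate = (v2 - v1) / months
= (347.3763 - 346.402) / 36
= 0.9743 / 36
= 0.0271

0.0271


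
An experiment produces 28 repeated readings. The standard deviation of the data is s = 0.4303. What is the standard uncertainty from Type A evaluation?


u_A = s / sqrt(n)
u_A = 0.4303 / sqrt(28)
u_A = 0.4303 / 5.2915026
u_A = 0.0813

0.0813


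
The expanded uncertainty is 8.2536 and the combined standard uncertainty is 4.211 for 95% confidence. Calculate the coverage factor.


k = U / uc
k = 8.2536 / 4.211
k = 1.96

1.96


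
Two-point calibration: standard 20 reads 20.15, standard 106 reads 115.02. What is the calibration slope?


slope = (y2 - y1) / (x2 - x1)
= (115.02 - 20.15) / (106 - 20)
= 94.8700 / 86
= 1.1031

1.1031


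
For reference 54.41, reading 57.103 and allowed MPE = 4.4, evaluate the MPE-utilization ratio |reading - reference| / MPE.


e = indication - reference = 57.103 - 54.41 = 2.6930
|e| = 2.6930
ratio = |e| / MPE = 2.6930 / 4.4
ratio = 0.6120

0.6120


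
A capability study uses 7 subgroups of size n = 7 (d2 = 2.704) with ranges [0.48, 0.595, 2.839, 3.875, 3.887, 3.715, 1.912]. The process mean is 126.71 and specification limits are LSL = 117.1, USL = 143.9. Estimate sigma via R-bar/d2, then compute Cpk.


R_bar = (0.48 + 0.595 + 2.839 + 3.875 + 3.887 + 3.715 + 1.912) / 7 = 2.4718571
sigma = R_bar / d2 = 2.4718571 / 2.704 = 0.91414834
Cp = (USL - LSL)/(6*sigma) = (143.9 - 117.1)/(6*0.91414834) = 4.8862
Cpu = (143.9 - 126.71)/(3*0.91414834) = 6.2681
Cpl = (126.71 - 117.1)/(3*0.91414834) = 3.5042
Cpk = min(Cpu, Cpl) = 3.5042

3.5042


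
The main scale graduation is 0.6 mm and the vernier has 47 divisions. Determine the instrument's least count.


LC = MSD / n_div
= 0.6 / 47
= 0.0128

0.0128


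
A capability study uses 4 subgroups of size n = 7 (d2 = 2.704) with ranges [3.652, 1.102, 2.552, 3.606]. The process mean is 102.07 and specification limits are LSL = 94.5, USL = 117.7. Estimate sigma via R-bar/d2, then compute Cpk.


R_bar = (3.652 + 1.102 + 2.552 + 3.606) / 4 = 2.728
sigma = R_bar / d2 = 2.728 / 2.704 = 1.0088757
Cp = (USL - LSL)/(6*sigma) = (117.7 - 94.5)/(6*1.0088757) = 3.8326
Cpu = (117.7 - 102.07)/(3*1.0088757) = 5.1642
Cpl = (102.07 - 94.5)/(3*1.0088757) = 2.5011
Cpk = min(Cpu, Cpl) = 2.5011

2.5011


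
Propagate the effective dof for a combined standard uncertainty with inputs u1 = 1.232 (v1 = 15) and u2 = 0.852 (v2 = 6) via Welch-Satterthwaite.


uc = sqrt(u1^2 + u2^2) = sqrt(1.232^2 + 0.852^2) = 1.4979079
v_eff = uc^4 / (u1^4/v1 + u2^4/v2)
= 1.4979079^4 / (1.232^4/15 + 0.852^4/6)
= 5.0343157 / 0.24140875
v_eff = 20.8539

20.8539


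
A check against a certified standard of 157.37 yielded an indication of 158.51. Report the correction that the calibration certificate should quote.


Correction = standard - reading
= 157.37 - 158.51
= -1.1400

-1.1400


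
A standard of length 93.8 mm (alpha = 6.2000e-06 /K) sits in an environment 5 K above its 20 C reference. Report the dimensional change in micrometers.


dL = L * alpha * dT
= 93.8 * 6.2000e-06 * 5
= 0.0029078 mm
dL_um = 0.0029078 * 1000 = 2.9078 um

2.9078


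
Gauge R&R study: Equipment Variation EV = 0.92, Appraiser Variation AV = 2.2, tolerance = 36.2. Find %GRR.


GRR = sqrt(EV^2 + AV^2) = sqrt(0.92^2 + 2.2^2) = 2.3846174
%GRR = GRR / tol * 100 = 2.3846174 / 36.2 * 100
%GRR = 6.5873

6.5873


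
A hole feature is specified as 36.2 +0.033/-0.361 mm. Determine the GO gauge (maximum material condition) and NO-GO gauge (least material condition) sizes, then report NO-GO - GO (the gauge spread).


GO = nominal - lower_tol (smallest hole = maximum material condition)
GO = 36.2 - 0.361 = 35.839
NO-GO = nominal + upper_tol (largest hole = least material condition)
NO-GO = 36.2 + 0.033 = 36.233
spread = NO-GO - GO = 36.233 - 35.839 = 0.3940

0.3940


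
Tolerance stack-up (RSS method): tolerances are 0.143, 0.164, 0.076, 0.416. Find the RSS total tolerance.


RSS = sqrt(0.143^2 + 0.164^2 + 0.076^2 + 0.416^2)
= sqrt(0.226177)
= 0.4756

0.4756


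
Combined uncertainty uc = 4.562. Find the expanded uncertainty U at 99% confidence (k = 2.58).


U = k * uc
U = 2.58 * 4.562
U = 11.7700

11.7700


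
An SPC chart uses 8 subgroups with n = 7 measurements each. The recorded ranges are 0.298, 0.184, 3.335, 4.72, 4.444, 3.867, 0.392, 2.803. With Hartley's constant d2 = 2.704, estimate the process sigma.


R_bar = (0.298 + 0.184 + 3.335 + 4.72 + 4.444 + 3.867 + 0.392 + 2.803) / 8
R_bar = 20.043 / 8 = 2.505375
sigma_hat = R_bar / d2 = 2.505375 / 2.704 = 0.9265

0.9265


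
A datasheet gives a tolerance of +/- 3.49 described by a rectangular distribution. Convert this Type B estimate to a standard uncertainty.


u_B = half_width / sqrt(3)
u_B = 3.49 / 1.7320508
u_B = 2.0150

2.0150


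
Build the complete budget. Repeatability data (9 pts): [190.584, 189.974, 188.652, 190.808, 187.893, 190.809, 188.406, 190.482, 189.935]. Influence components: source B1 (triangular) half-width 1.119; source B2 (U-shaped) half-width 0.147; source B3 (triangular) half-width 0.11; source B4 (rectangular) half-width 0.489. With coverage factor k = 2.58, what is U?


mean = (190.584 + 189.974 + 188.652 + 190.808 + 187.893 + 190.809 + 188.406 + 190.482 + 189.935) / 9 = 189.727
s = sqrt(sum((x - mean)^2)/(n-1)) = 1.1187188
u_A = s / sqrt(n) = 1.1187188 / sqrt(9) = 0.37290627
u_B1 = 1.119 / sqrt(6) = 0.45682984
u_B2 = 0.147 / sqrt(2) = 0.1039447
u_B3 = 0.11 / sqrt(6) = 0.044907312
u_B4 = 0.489 / sqrt(3) = 0.28232428
uc = sqrt(0.37290627^2 + 0.45682984^2 + 0.1039447^2 + 0.044907312^2 + 0.28232428^2) = 0.66353655
U = k * uc = 2.58 * 0.66353655
U = 1.7119

1.7119


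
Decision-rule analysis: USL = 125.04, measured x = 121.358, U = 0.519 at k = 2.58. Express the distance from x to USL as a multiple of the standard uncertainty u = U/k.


u = U / k = 0.519 / 2.58 = 0.20116279
margin = |USL - x| = |125.04 - 121.358| = 3.682
z = margin / u = 3.682 / 0.20116279
z = 18.3036

18.3036


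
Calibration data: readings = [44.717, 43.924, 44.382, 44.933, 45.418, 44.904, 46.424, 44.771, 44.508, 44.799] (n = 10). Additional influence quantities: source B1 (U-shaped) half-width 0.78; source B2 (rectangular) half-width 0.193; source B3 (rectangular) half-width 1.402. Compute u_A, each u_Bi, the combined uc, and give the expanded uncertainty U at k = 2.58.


mean = (44.717 + 43.924 + 44.382 + 44.933 + 45.418 + 44.904 + 46.424 + 44.771 + 44.508 + 44.799) / 10 = 44.878
s = sqrt(sum((x - mean)^2)/(n-1)) = 0.66850247
u_A = s / sqrt(n) = 0.66850247 / sqrt(10) = 0.21139904
u_B1 = 0.78 / sqrt(2) = 0.55154329
u_B2 = 0.193 / sqrt(3) = 0.1114286
u_B3 = 1.402 / sqrt(3) = 0.80944508
uc = sqrt(0.21139904^2 + 0.55154329^2 + 0.1114286^2 + 0.80944508^2) = 1.0082198
U = k * uc = 2.58 * 1.0082198
U = 2.6012

2.6012


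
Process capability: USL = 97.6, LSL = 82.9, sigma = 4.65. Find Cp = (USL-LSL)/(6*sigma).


Cp = (USL - LSL) / (6 * sigma)
= (97.6 - 82.9) / (6 * 4.65)
= 14.7000 / 27.9000
= 0.5269

0.5269


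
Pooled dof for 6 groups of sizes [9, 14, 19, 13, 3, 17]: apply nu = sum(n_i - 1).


nu = sum_i (n_i - 1)
nu = ((9 - 1) + (14 - 1) + (19 - 1) + (13 - 1) + (3 - 1) + (17 - 1))
nu = 8 + 13 + 18 + 12 + 2 + 16
nu = 69

69


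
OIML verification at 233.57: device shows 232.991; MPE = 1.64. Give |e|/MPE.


e = indication - reference = 232.991 - 233.57 = -0.5790
|e| = 0.5790
ratio = |e| / MPE = 0.5790 / 1.64
ratio = 0.3530

0.3530


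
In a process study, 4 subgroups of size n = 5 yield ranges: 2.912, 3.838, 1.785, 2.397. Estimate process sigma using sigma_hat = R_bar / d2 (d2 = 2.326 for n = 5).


R_bar = (2.912 + 3.838 + 1.785 + 2.397) / 4
R_bar = 10.932 / 4 = 2.733
sigma_hat = R_bar / d2 = 2.733 / 2.326 = 1.1750

1.1750


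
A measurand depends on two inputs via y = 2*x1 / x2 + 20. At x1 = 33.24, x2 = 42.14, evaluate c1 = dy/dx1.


y = 2*x1 / x2 + 20
dy/dx1 = 2/x2
Evaluate at x2 = 42.14: c1 = 2 / 42.14
c1 = 0.0475

0.0475


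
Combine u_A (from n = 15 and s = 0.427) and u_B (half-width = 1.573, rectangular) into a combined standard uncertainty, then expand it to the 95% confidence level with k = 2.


u_A = s / sqrt(n) = 0.427 / sqrt(15) = 0.11025093
u_B = half_width / sqrt(3) = 1.573 / sqrt(3) = 0.90817197
uc = sqrt(u_A^2 + u_B^2) = sqrt(0.11025093^2 + 0.90817197^2) = 0.91483966
U = k * uc = 2 * 0.91483966
U = 1.8297

1.8297


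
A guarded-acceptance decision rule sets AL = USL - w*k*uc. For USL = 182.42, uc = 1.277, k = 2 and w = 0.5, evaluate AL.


U = k * uc = 2 * 1.277 = 2.554
guard band g = w * U = 0.5 * 2.554 = 1.277
AL = USL - g = 182.42 - 1.277
AL = 181.1430

181.1430


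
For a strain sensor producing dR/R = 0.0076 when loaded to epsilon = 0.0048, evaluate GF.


GF = (dR/R) / epsilon
= 0.0076 / 0.0048
= 1.5833

1.5833


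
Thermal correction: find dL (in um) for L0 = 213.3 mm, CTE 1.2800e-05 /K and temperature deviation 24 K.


dL = L * alpha * dT
= 213.3 * 1.2800e-05 * 24
= 0.0655258 mm
dL_um = 0.0655258 * 1000 = 65.5258 um

65.5258


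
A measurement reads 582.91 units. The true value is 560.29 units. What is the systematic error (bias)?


Systematic error = measured - true
= 582.91 - 560.29
= 22.6200

22.6200


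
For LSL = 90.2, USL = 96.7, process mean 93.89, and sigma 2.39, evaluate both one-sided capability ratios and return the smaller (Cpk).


Cpu = (USL - mean) / (3*sigma) = (96.7 - 93.89) / (3*2.39) = 0.3919
Cpl = (mean - LSL) / (3*sigma) = (93.89 - 90.2) / (3*2.39) = 0.5146
Cpk = min(Cpu, Cpl) = 0.3919

0.3919


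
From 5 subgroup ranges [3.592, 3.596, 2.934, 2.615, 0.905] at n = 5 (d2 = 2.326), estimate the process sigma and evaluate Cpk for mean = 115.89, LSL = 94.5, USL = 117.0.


R_bar = (3.592 + 3.596 + 2.934 + 2.615 + 0.905) / 5 = 2.7284
sigma = R_bar / d2 = 2.7284 / 2.326 = 1.1730009
Cp = (USL - LSL)/(6*sigma) = (117.0 - 94.5)/(6*1.1730009) = 3.1969
Cpu = (117.0 - 115.89)/(3*1.1730009) = 0.3154
Cpl = (115.89 - 94.5)/(3*1.1730009) = 6.0784
Cpk = min(Cpu, Cpl) = 0.3154

0.3154


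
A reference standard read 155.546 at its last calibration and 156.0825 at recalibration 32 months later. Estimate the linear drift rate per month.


rate = (v2 - v1) / months
= (156.0825 - 155.546) / 32
= 0.5365 / 32
= 0.0168

0.0168


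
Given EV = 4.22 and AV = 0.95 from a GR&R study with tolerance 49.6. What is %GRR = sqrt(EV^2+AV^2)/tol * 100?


GRR = sqrt(EV^2 + AV^2) = sqrt(4.22^2 + 0.95^2) = 4.3256098
%GRR = GRR / tol * 100 = 4.3256098 / 49.6 * 100
%GRR = 8.7210

8.7210


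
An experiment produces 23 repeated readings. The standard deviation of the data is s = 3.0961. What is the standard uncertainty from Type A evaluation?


u_A = s / sqrt(n)
u_A = 3.0961 / sqrt(23)
u_A = 3.0961 / 4.7958315
u_A = 0.6456

0.6456


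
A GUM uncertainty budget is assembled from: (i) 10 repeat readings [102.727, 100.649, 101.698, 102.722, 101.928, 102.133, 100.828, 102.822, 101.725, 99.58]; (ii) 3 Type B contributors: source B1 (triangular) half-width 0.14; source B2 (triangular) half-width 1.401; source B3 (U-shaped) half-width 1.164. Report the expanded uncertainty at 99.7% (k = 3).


mean = (102.727 + 100.649 + 101.698 + 102.722 + 101.928 + 102.133 + 100.828 + 102.822 + 101.725 + 99.58) / 10 = 101.6812
s = sqrt(sum((x - mean)^2)/(n-1)) = 1.051668
u_A = s / sqrt(n) = 1.051668 / sqrt(10) = 0.33256662
u_B1 = 0.14 / sqrt(6) = 0.057154761
u_B2 = 1.401 / sqrt(6) = 0.57195585
u_B3 = 1.164 / sqrt(2) = 0.82307229
uc = sqrt(0.33256662^2 + 0.057154761^2 + 0.57195585^2 + 0.82307229^2) = 1.0575674
U = k * uc = 3 * 1.0575674
U = 3.1727

3.1727


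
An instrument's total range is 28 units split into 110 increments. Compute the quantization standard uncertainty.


resolution = range / divisions
resolution = 28 / 110 = 0.25454545
u_res = resolution / (2*sqrt(3))
u_res = 0.25454545 / 3.4641016
u_res = 0.0735

0.0735


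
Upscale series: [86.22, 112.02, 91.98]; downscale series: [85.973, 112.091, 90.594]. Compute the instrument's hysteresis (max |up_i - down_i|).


|86.22 - 85.973| = 0.2470
|112.02 - 112.091| = 0.0710
|91.98 - 90.594| = 1.3860
hysteresis = max(diffs) = 1.3860

1.3860


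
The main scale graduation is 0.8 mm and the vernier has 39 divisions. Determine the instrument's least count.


LC = MSD / n_div
= 0.8 / 39
= 0.0205

0.0205


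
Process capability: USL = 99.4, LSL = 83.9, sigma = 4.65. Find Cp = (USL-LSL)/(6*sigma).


Cp = (USL - LSL) / (6 * sigma)
= (99.4 - 83.9) / (6 * 4.65)
= 15.5000 / 27.9000
= 0.5556

0.5556


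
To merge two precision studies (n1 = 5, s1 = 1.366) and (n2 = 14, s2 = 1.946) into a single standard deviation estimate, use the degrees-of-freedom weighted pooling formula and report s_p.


s_p = sqrt(((n1-1)*s1^2 + (n2-1)*s2^2) / (n1+n2-2))
numerator = (5-1)*1.366^2 + (14-1)*1.946^2 = 7.463824 + 49.229908 = 56.693732
denominator = 5 + 14 - 2 = 17
s_p^2 = 56.693732 / 17 = 3.3349254
s_p = sqrt(3.3349254) = 1.8262

1.8262


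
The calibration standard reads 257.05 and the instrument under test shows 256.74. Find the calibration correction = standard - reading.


Correction = standard - reading
= 257.05 - 256.74
= 0.3100

0.3100


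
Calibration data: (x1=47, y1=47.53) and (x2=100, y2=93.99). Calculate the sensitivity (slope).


slope = (y2 - y1) / (x2 - x1)
= (93.99 - 47.53) / (100 - 47)
= 46.4600 / 53
= 0.8766

0.8766


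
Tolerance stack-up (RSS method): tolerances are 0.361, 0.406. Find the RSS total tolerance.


RSS = sqrt(0.361^2 + 0.406^2)
= sqrt(0.295157)
= 0.5433

0.5433


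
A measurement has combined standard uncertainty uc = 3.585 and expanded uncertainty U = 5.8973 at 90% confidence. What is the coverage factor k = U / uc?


k = U / uc
k = 5.8973 / 3.585
k = 1.645

1.645


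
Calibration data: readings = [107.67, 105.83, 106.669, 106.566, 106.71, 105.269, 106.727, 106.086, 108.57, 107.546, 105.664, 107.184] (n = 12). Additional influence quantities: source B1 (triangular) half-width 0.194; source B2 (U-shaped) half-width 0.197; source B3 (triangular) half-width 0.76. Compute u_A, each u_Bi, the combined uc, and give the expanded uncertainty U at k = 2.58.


mean = (107.67 + 105.83 + 106.669 + 106.566 + 106.71 + 105.269 + 106.727 + 106.086 + 108.57 + 107.546 + 105.664 + 107.184) / 12 = 106.7075833
s = sqrt(sum((x - mean)^2)/(n-1)) = 0.93719994
u_A = s / sqrt(n) = 0.93719994 / sqrt(12) = 0.27054632
u_B1 = 0.194 / sqrt(6) = 0.079200168
u_B2 = 0.197 / sqrt(2) = 0.13930004
u_B3 = 0.76 / sqrt(6) = 0.3102687
uc = sqrt(0.27054632^2 + 0.079200168^2 + 0.13930004^2 + 0.3102687^2) = 0.44174557
U = k * uc = 2.58 * 0.44174557
U = 1.1397

1.1397


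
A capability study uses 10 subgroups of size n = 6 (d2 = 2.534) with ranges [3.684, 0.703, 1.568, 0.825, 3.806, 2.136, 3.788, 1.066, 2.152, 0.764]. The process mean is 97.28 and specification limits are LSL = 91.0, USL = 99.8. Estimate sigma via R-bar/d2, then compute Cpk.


R_bar = (3.684 + 0.703 + 1.568 + 0.825 + 3.806 + 2.136 + 3.788 + 1.066 + 2.152 + 0.764) / 10 = 2.0492
sigma = R_bar / d2 = 2.0492 / 2.534 = 0.80868193
Cp = (USL - LSL)/(6*sigma) = (99.8 - 91.0)/(6*0.80868193) = 1.8137
Cpu = (99.8 - 97.28)/(3*0.80868193) = 1.0387
Cpl = (97.28 - 91.0)/(3*0.80868193) = 2.5886
Cpk = min(Cpu, Cpl) = 1.0387

1.0387


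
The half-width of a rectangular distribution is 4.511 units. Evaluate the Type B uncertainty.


u_B = half_width / sqrt(3)
u_B = 4.511 / 1.7320508
u_B = 2.6044

2.6044


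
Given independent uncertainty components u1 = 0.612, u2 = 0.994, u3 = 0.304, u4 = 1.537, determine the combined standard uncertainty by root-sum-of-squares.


uc = sqrt(0.612^2 + 0.994^2 + 0.304^2 + 1.537^2)
uc = sqrt(3.817365)
uc = 1.9538

1.9538


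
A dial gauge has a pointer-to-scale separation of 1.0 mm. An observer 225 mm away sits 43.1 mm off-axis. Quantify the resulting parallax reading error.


error = h * offset / d
= 1.0 * 43.1 / 225
= 0.1916

0.1916


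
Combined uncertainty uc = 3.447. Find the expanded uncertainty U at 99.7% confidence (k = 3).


U = k * uc
U = 3 * 3.447
U = 10.3410

10.3410


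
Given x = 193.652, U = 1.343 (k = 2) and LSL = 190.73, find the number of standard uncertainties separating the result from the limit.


u = U / k = 1.343 / 2 = 0.6715
margin = |LSL - x| = |190.73 - 193.652| = 2.922
z = margin / u = 2.922 / 0.6715
z = 4.3515

4.3515


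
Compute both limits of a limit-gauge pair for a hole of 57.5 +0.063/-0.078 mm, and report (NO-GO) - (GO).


GO = nominal - lower_tol (smallest hole = maximum material condition)
GO = 57.5 - 0.078 = 57.422
NO-GO = nominal + upper_tol (largest hole = least material condition)
NO-GO = 57.5 + 0.063 = 57.563
spread = NO-GO - GO = 57.563 - 57.422 = 0.1410

0.1410


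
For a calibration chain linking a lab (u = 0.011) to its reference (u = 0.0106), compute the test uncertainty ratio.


TUR = u_lab / u_ref
= 0.011 / 0.0106
= 1.0377

1.0377


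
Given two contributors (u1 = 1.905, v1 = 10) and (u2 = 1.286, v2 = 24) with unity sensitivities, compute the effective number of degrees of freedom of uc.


uc = sqrt(u1^2 + u2^2) = sqrt(1.905^2 + 1.286^2) = 2.2984388
v_eff = uc^4 / (u1^4/v1 + u2^4/v2)
= 2.2984388^4 / (1.905^4/10 + 1.286^4/24)
= 27.908197 / 1.4309423
v_eff = 19.5034

19.5034


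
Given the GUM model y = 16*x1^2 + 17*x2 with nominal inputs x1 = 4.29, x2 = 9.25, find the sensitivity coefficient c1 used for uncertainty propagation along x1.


y = 16*x1^2 + 17*x2
dy/dx1 = 2*16*x1
Evaluate at x1 = 4.29: c1 = 32 * 4.29
c1 = 137.2800

137.2800


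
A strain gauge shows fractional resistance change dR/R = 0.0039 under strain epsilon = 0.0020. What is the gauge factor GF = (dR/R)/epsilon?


GF = (dR/R) / epsilon
= 0.0039 / 0.0020
= 1.9500

1.9500


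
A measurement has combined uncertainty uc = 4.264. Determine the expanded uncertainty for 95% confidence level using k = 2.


U = k * uc
U = 2 * 4.264
U = 8.5280

8.5280


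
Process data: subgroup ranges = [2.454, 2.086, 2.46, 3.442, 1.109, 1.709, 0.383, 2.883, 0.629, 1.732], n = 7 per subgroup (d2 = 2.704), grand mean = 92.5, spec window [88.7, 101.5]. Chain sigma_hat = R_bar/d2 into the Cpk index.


R_bar = (2.454 + 2.086 + 2.46 + 3.442 + 1.109 + 1.709 + 0.383 + 2.883 + 0.629 + 1.732) / 10 = 1.8887
sigma = R_bar / d2 = 1.8887 / 2.704 = 0.69848373
Cp = (USL - LSL)/(6*sigma) = (101.5 - 88.7)/(6*0.69848373) = 3.0542
Cpu = (101.5 - 92.5)/(3*0.69848373) = 4.2950
Cpl = (92.5 - 88.7)/(3*0.69848373) = 1.8135
Cpk = min(Cpu, Cpl) = 1.8135

1.8135


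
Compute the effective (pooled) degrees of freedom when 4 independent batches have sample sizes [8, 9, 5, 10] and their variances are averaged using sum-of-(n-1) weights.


nu = sum_i (n_i - 1)
nu = ((8 - 1) + (9 - 1) + (5 - 1) + (10 - 1))
nu = 7 + 8 + 4 + 9
nu = 28

28


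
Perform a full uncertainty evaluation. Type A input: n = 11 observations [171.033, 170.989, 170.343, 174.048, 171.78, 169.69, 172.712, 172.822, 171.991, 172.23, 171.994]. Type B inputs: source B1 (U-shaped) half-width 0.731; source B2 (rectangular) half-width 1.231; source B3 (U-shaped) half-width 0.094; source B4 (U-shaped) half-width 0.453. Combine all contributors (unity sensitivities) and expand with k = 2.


mean = (171.033 + 170.989 + 170.343 + 174.048 + 171.78 + 169.69 + 172.712 + 172.822 + 171.991 + 172.23 + 171.994) / 11 = 171.7847273
s = sqrt(sum((x - mean)^2)/(n-1)) = 1.2250527
u_A = s / sqrt(n) = 1.2250527 / sqrt(11) = 0.36936729
u_B1 = 0.731 / sqrt(2) = 0.51689506
u_B2 = 1.231 / sqrt(3) = 0.71071818
u_B3 = 0.094 / sqrt(2) = 0.066468037
u_B4 = 0.453 / sqrt(2) = 0.32031937
uc = sqrt(0.36936729^2 + 0.51689506^2 + 0.71071818^2 + 0.066468037^2 + 0.32031937^2) = 1.007847
U = k * uc = 2 * 1.007847
U = 2.0157

2.0157


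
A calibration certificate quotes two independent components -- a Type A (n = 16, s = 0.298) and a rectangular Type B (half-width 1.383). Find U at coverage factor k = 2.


u_A = s / sqrt(n) = 0.298 / sqrt(16) = 0.0745
u_B = half_width / sqrt(3) = 1.383 / sqrt(3) = 0.79847542
uc = sqrt(u_A^2 + u_B^2) = sqrt(0.0745^2 + 0.79847542^2) = 0.80194342
U = k * uc = 2 * 0.80194342
U = 1.6039

1.6039


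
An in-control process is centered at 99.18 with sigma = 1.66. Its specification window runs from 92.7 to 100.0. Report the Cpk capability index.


Cpu = (USL - mean) / (3*sigma) = (100.0 - 99.18) / (3*1.66) = 0.1647
Cpl = (mean - LSL) / (3*sigma) = (99.18 - 92.7) / (3*1.66) = 1.3012
Cpk = min(Cpu, Cpl) = 0.1647

0.1647


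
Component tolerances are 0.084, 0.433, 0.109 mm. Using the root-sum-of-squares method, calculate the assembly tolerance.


RSS = sqrt(0.084^2 + 0.433^2 + 0.109^2)
= sqrt(0.206426)
= 0.4543

0.4543


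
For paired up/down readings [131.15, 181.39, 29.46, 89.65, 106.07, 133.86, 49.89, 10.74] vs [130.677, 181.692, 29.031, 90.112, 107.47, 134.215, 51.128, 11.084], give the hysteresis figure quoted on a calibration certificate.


|131.15 - 130.677| = 0.4730
|181.39 - 181.692| = 0.3020
|29.46 - 29.031| = 0.4290
|89.65 - 90.112| = 0.4620
|106.07 - 107.47| = 1.4000
|133.86 - 134.215| = 0.3550
|49.89 - 51.128| = 1.2380
|10.74 - 11.084| = 0.3440
hysteresis = max(diffs) = 1.4000

1.4000


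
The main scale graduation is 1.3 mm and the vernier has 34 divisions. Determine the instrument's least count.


LC = MSD / n_div
= 1.3 / 34
= 0.0382

0.0382


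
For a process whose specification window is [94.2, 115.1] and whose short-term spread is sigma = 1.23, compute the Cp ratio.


Cp = (USL - LSL) / (6 * sigma)
= (115.1 - 94.2) / (6 * 1.23)
= 20.9000 / 7.3800
= 2.8320

2.8320


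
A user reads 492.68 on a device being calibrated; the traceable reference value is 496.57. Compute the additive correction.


Correction = standard - reading
= 496.57 - 492.68
= 3.8900

3.8900


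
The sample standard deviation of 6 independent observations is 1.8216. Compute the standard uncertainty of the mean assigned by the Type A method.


u_A = s / sqrt(n)
u_A = 1.8216 / sqrt(6)
u_A = 1.8216 / 2.4494897
u_A = 0.7437

0.7437


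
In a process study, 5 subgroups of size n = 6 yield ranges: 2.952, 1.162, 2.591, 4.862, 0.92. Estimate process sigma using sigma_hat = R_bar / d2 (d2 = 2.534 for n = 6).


R_bar = (2.952 + 1.162 + 2.591 + 4.862 + 0.92) / 5
R_bar = 12.487 / 5 = 2.4974
sigma_hat = R_bar / d2 = 2.4974 / 2.534 = 0.9856

0.9856
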